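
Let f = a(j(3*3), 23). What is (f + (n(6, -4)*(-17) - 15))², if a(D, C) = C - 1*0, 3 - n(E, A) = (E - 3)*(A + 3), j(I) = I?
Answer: 8836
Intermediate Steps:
n(E, A) = 3 - (-3 + E)*(3 + A) (n(E, A) = 3 - (E - 3)*(A + 3) = 3 - (-3 + E)*(3 + A))
a(D, C) = C (a(D, C) = C + 0 = C)
f = 23
(f + (n(6, -4)*(-17) - 15))² = (23 + ((12 - 3*6 + 3*(-4) - 1*(-4)*6)*(-17) - 15))² = (23 + ((12 - 18 - 12 + 24)*(-17) - 15))² = (23 + (6*(-17) - 15))² = (23 + (-102 - 15))² = (23 - 117)² = (-94)² = 8836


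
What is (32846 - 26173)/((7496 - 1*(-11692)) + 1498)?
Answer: 6673/20686 ≈ 0.32259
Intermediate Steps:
(32846 - 26173)/((7496 - 1*(-11692)) + 1498) = 6673/((7496 + 11692) + 1498) = 6673/(19188 + 1498) = 6673/20686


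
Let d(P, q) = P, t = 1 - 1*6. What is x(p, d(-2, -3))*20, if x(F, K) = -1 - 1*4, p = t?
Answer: -100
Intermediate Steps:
t = -5 (t = 1 - 6 = -5)
p = -5
x(F, K) = -5 (x(F, K) = -1 - 4 = -5)
x(p, d(-2, -3))*20 = -5*20 = -100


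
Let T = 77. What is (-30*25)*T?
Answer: -57750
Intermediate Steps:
(-30*25)*T = -30*25*77 = -750*77 = -57750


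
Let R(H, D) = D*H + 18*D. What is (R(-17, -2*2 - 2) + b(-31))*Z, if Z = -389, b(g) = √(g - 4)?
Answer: 2334 - 389*I*√35 ≈ 2334.0 - 2301.4*I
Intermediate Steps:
b(g) = √(-4 + g)
R(H, D) = 18*D + D*H
(R(-17, -2*2 - 2) + b(-31))*Z = ((-2*2 - 2)*(18 - 17) + √(-4 - 31))*(-389) = ((-4 - 2)*1 + √(-35))*(-389) = (-6*1 + I*√35)*(-389) = (-6 + I*√35)*(-389) = 2334 - 389*I*√35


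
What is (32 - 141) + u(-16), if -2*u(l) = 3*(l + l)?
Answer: -61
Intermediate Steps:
u(l) = -3*l (u(l) = -3*(l + l)/2 = -3*2*l/2 = -3*l)
(32 - 141) + u(-16) = (32 - 141) - 3*(-16) = -109 + 48 = -61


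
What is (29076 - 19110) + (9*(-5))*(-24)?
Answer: 11046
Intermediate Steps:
(29076 - 19110) + (9*(-5))*(-24) = 9966 - 45*(-24) = 9966 + 1080 = 11046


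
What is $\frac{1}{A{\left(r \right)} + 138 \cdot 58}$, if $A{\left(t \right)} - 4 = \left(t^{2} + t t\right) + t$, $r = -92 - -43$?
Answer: $\frac{1}{12761} \approx 7.8364 \cdot 10^{-5}$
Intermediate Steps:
$r = -49$ ($r = -92 + 43 = -49$)
$A{\left(t \right)} = 4 + t + 2 t^{2}$ ($A{\left(t \right)} = 4 + \left(\left(t^{2} + t t\right) + t\right) = 4 + \left(\left(t^{2} + t^{2}\right) + t\right) = 4 + \left(2 t^{2} + t\right) = 4 + \left(t + 2 t^{2}\right) = 4 + t + 2 t^{2}$)
$\frac{1}{A{\left(r \right)} + 138 \cdot 58} = \frac{1}{\left(4 - 49 + 2 \left(-49\right)^{2}\right) + 138 \cdot 58} = \frac{1}{\left(4 - 49 + 2 \cdot 2401\right) + 8004} = \frac{1}{\left(4 - 49 + 4802\right) + 8004} = \frac{1}{4757 + 8004} = \frac{1}{12761}$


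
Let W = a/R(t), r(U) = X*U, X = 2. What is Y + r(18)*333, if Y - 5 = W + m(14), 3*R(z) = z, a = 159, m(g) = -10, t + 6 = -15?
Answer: 83722/7 ≈ 11960.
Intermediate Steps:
t = -21 (t = -6 - 15 = -21)
R(z) = z/3
r(U) = 2*U
W = -159/7 (W = 159/(((⅓)*(-21))) = 159/(-7) = 159*(-⅐) = -159/7 ≈ -22.714)
Y = -194/7 (Y = 5 + (-159/7 - 10) = 5 - 229/7 = -194/7 ≈ -27.714)
Y + r(18)*333 = -194/7 + (2*18)*333 = -194/7 + 36*333 = -194/7 + 11988 = 83722/7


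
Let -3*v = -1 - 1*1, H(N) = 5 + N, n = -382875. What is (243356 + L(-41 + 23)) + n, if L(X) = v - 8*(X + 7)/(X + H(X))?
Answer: -12975469/93 ≈ -1.3952e+5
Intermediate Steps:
v = ⅔ (v = -(-1 - 1*1)/3 = -(-1 - 1)/3 = -⅓*(-2) = ⅔ ≈ 0.66667)
L(X) = ⅔ - 8*(7 + X)/(5 + 2*X) (L(X) = ⅔ - 8*(X + 7)/(X + (5 + X)) = ⅔ - 8*(7 + X)/(5 + 2*X))
(243356 + L(-41 + 23)) + n = (243356 + 2*(-79 - 10*(-41 + 23))/(3*(5 + 2*(-41 + 23)))) - 382875 = (243356 + 2*(-79 - 10*(-18))/(3*(5 + 2*(-18)))) - 382875 = (243356 + 2*(-79 + 180)/(3*(5 - 36))) - 382875 = (243356 + (⅔)*101/(-31)) - 382875 = (243356 + (⅔)*(-1/31)*101) - 382875 = (243356 - 202/93) - 382875 = 22631906/93 - 382875 = -12975469/93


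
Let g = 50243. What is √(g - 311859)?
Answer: 4*I*√16351 ≈ 511.48*I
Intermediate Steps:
√(g - 311859) = √(50243 - 311859) = √(-261616) = 4*I*√16351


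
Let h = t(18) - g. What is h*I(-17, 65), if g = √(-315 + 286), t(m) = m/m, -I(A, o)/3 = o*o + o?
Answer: -12870 + 12870*I*√29 ≈ -12870.0 + 69307.0*I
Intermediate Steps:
I(A, o) = -3*o - 3*o² (I(A, o) = -3*(o*o + o) = -3*(o² + o) = -3*(o + o²) = -3*o - 3*o²)
t(m) = 1
g = I*√29 (g = √(-29) = I*√29 ≈ 5.3852*I)
h = 1 - I*√29 ≈ 1.0 - 5.3852*I
h*I(-17, 65) = (1 - I*√29)*(-3*65*(1 + 65)) = (1 - I*√29)*(-3*65*66) = (1 - I*√29)*(-12870) = -12870 + 12870*I*√29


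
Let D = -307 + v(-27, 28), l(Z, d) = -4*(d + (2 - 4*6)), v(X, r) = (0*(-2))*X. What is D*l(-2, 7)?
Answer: -18420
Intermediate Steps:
v(X, r) = 0 (v(X, r) = 0*X = 0)
l(Z, d) = 88 - 4*d (l(Z, d) = -4*(d + (2 - 24)) = -4*(d - 22) = -4*(-22 + d) = 88 - 4*d)
D = -307 (D = -307 + 0 = -307)
D*l(-2, 7) = -307*(88 - 4*7) = -307*(88 - 28) = -307*60 = -18420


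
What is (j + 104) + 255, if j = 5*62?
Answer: 669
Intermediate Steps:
j = 310
(j + 104) + 255 = (310 + 104) + 255 = 414 + 255 = 669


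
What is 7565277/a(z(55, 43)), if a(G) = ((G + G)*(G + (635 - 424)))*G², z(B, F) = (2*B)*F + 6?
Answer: 2521759/350336778764288 ≈ 7.1981e-9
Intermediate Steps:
z(B, F) = 6 + 2*B*F (z(B, F) = 2*B*F + 6 = 6 + 2*B*F)
a(G) = 2*G³*(211 + G) (a(G) = ((2*G)*(G + 211))*G² = ((2*G)*(211 + G))*G² = (2*G*(211 + G))*G² = 2*G³*(211 + G))
7565277/a(z(55, 43)) = 7565277/((2*(6 + 2*55*43)³*(211 + (6 + 2*55*43)))) = 7565277/((2*(6 + 4730)³*(211 + (6 + 4730)))) = 7565277/((2*4736³*(211 + 4736))) = 7565277/((2*106227040256*4947)) = 7565277/1051010336292864 = 7565277*(1/1051010336292864) = 2521759/350336778764288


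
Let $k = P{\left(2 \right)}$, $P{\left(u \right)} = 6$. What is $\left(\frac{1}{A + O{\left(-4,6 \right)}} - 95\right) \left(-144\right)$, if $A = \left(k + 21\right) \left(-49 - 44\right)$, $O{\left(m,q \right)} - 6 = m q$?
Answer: $\frac{3844096}{281} \approx 13680.0$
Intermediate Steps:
$k = 6$
$O{\left(m,q \right)} = 6 + m q$
$A = -2511$ ($A = \left(6 + 21\right) \left(-49 - 44\right) = 27 \left(-93\right) = -2511$)
$\left(\frac{1}{A + O{\left(-4,6 \right)}} - 95\right) \left(-144\right) = \left(\frac{1}{-2511 + \left(6 - 24\right)} - 95\right) \left(-144\right) = \left(\frac{1}{-2511 - 18} - 95\right) \left(-144\right) = \left(\frac{1}{-2529} - 95\right) \left(-144\right) = \left(- \frac{1}{2529} - 95\right) \left(-144\right) = \left(- \frac{240256}{2529}\right) \left(-144\right) = \frac{3844096}{281}$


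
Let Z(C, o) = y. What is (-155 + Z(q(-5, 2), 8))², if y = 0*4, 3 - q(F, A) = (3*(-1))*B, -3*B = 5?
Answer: 24025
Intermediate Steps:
B = -5/3 (B = -⅓*5 = -5/3 ≈ -1.6667)
q(F, A) = -2 (q(F, A) = 3 - 3*(-1)*(-5)/3 = 3 - (-3)*(-5)/3 = 3 - 1*5 = 3 - 5 = -2)
y = 0
Z(C, o) = 0
(-155 + Z(q(-5, 2), 8))² = (-155 + 0)² = (-155)² = 24025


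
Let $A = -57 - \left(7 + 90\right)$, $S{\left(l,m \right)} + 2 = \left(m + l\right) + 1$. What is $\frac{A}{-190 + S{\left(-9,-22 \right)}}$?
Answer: $\frac{77}{111} \approx 0.69369$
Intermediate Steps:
$S{\left(l,m \right)} = -1 + l + m$ ($S{\left(l,m \right)} = -2 + \left(\left(m + l\right) + 1\right) = -2 + \left(\left(l + m\right) + 1\right) = -2 + \left(1 + l + m\right) = -1 + l + m$)
$A = -154$ ($A = -57 - 97 = -154$)
$\frac{A}{-190 + S{\left(-9,-22 \right)}} = - \frac{154}{-190 - 32} = - \frac{154}{-222} = \left(-154\right) \left(- \frac{1}{222}\right) = \frac{77}{111}$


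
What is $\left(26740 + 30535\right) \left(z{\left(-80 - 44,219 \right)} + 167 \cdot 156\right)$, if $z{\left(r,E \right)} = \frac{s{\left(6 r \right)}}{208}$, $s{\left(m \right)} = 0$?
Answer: $1492128300$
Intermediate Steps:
$z{\left(r,E \right)} = 0$ ($z{\left(r,E \right)} = \frac{0}{208} = 0 \cdot \frac{1}{208} = 0$)
$\left(26740 + 30535\right) \left(z{\left(-80 - 44,219 \right)} + 167 \cdot 156\right) = \left(26740 + 30535\right) \left(0 + 167 \cdot 156\right) = 57275 \left(0 + 26052\right) = 57275 \cdot 26052 = 1492128300$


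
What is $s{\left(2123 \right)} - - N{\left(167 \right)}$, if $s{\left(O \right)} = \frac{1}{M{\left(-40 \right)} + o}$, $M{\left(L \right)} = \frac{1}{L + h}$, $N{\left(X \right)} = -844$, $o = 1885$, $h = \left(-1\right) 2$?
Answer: $- \frac{66818594}{79169} \approx -844.0$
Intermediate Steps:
$h = -2$
$M{\left(L \right)} = \frac{1}{-2 + L}$ ($M{\left(L \right)} = \frac{1}{L - 2} = \frac{1}{-2 + L}$)
$s{\left(O \right)} = \frac{42}{79169}$ ($s{\left(O \right)} = \frac{1}{\frac{1}{-2 - 40} + 1885} = \frac{1}{\frac{1}{-42} + 1885} = \frac{1}{- \frac{1}{42} + 1885} = \frac{1}{\frac{79169}{42}} = \frac{42}{79169}$)
$s{\left(2123 \right)} - - N{\left(167 \right)} = \frac{42}{79169} - \left(-1\right) \left(-844\right) = \frac{42}{79169} - 844 = - \frac{66818594}{79169}$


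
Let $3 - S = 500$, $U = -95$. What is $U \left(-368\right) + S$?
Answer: $34463$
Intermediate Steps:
$S = -497$ ($S = 3 - 500 = -497$)
$U \left(-368\right) + S = \left(-95\right) \left(-368\right) - 497 = 34960 - 497 = 34463$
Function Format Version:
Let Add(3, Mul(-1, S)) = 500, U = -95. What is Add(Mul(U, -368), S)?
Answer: 34463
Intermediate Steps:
S = -497 (S = Add(3, Mul(-1, 500)) = Add(3, -500) = -497)
Add(Mul(U, -368), S) = Add(Mul(-95, -368), -497) = Add(34960, -497) = 34463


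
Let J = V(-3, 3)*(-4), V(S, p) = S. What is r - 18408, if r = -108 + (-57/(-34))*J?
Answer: -314430/17 ≈ -18496.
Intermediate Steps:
J = 12 (J = -3*(-4) = 12)
r = -1494/17 (r = -108 - 57/(-34)*12 = -108 - 57*(-1/34)*12 = -108 + (57/34)*12 = -108 + 342/17 = -1494/17 ≈ -87.882)
r - 18408 = -1494/17 - 18408 = -314430/17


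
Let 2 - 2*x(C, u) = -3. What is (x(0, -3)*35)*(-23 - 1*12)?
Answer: -6125/2 ≈ -3062.5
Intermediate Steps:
x(C, u) = 5/2 (x(C, u) = 1 - ½*(-3) = 1 + 3/2 = 5/2)
(x(0, -3)*35)*(-23 - 1*12) = ((5/2)*35)*(-23 - 1*12) = 175*(-23 - 12)/2 = (175/2)*(-35) = -6125/2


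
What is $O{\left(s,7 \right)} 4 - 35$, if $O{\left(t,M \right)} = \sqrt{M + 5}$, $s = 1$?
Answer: $-35 + 8 \sqrt{3} \approx -21.144$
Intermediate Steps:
$O{\left(t,M \right)} = \sqrt{5 + M}$
$O{\left(s,7 \right)} 4 - 35 = \sqrt{5 + 7} \cdot 4 - 35 = \sqrt{12} \cdot 4 - 35 = 2 \sqrt{3} \cdot 4 - 35 = 8 \sqrt{3} - 35 = -35 + 8 \sqrt{3}$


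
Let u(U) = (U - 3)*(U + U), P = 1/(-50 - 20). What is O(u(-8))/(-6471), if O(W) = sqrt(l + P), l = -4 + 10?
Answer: -sqrt(29330)/452970 ≈ -0.00037808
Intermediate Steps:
l = 6
P = -1/70 (P = 1/(-70) = -1/70 ≈ -0.014286)
u(U) = 2*U*(-3 + U) (u(U) = (-3 + U)*(2*U) = 2*U*(-3 + U))
O(W) = sqrt(29330)/70 (O(W) = sqrt(6 - 1/70) = sqrt(419/70) = sqrt(29330)/70)
O(u(-8))/(-6471) = (sqrt(29330)/70)/(-6471) = (sqrt(29330)/70)*(-1/6471) = -sqrt(29330)/452970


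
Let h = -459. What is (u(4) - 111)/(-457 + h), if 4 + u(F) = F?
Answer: 111/916 ≈ 0.12118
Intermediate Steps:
u(F) = -4 + F
(u(4) - 111)/(-457 + h) = ((-4 + 4) - 111)/(-457 - 459) = (0 - 111)/(-916) = -111*(-1/916) = 111/916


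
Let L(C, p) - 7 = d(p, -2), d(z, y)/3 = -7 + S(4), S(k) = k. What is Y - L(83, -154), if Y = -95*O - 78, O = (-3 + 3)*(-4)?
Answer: -76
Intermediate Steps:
O = 0 (O = 0*(-4) = 0)
d(z, y) = -9 (d(z, y) = 3*(-7 + 4) = 3*(-3) = -9)
L(C, p) = -2 (L(C, p) = 7 - 9 = -2)
Y = -78 (Y = -95*0 - 78 = 0 - 78 = -78)
Y - L(83, -154) = -78 - 1*(-2) = -78 + 2 = -76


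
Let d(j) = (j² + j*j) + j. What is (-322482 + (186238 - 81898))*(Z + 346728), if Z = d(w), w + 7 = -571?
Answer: -221265357156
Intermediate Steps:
w = -578 (w = -7 - 571 = -578)
d(j) = j + 2*j² (d(j) = (j² + j²) + j = 2*j² + j = j + 2*j²)
Z = 667590 (Z = -578*(1 + 2*(-578)) = -578*(1 - 1156) = -578*(-1155) = 667590)
(-322482 + (186238 - 81898))*(Z + 346728) = (-322482 + (186238 - 81898))*(667590 + 346728) = (-322482 + 104340)*1014318 = -218142*1014318 = -221265357156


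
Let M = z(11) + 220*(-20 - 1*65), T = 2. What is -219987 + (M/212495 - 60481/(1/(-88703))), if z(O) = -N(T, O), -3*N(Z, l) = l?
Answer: 3419868705001571/637485 ≈ 5.3646e+9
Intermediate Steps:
N(Z, l) = -l/3
z(O) = O/3 (z(O) = -(-1)*O/3 = O/3)
M = -56089/3 (M = (⅓)*11 + 220*(-20 - 1*65) = 11/3 + 220*(-20 - 65) = 11/3 + 220*(-85) = 11/3 - 18700 = -56089/3 ≈ -18696.)
-219987 + (M/212495 - 60481/(1/(-88703))) = -219987 + (-56089/3/212495 - 60481/(1/(-88703))) = -219987 + (-56089/3*1/212495 - 60481/(-1/88703)) = -219987 + (-56089/637485 - 60481*(-88703)) = -219987 + (-56089/637485 + 5364846143) = -219987 + 3420008943414266/637485 = 3419868705001571/637485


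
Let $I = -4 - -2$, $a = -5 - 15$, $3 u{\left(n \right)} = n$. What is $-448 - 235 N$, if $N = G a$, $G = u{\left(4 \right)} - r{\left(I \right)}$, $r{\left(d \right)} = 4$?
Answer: $- \frac{38944}{3} \approx -12981.0$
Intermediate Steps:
$u{\left(n \right)} = \frac{n}{3}$
$a = -20$ ($a = -5 - 15 = -20$)
$I = -2$ ($I = -4 + 2 = -2$)
$G = - \frac{8}{3}$ ($G = \frac{1}{3} \cdot 4 - 4 = \frac{4}{3} - 4 = - \frac{8}{3} \approx -2.6667$)
$N = \frac{160}{3}$ ($N = \left(- \frac{8}{3}\right) \left(-20\right) = \frac{160}{3} \approx 53.333$)
$-448 - 235 N = -448 - \frac{37600}{3} = - \frac{38944}{3}$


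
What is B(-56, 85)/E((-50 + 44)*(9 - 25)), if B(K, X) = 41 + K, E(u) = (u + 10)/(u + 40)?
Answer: -1020/53 ≈ -19.245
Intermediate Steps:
E(u) = (10 + u)/(40 + u)
B(-56, 85)/E((-50 + 44)*(9 - 25)) = (41 - 56)/(((10 + (-50 + 44)*(9 - 25))/(40 + (-50 + 44)*(9 - 25)))) = -15*(40 - 6*(-16))/(10 - 6*(-16)) = -15*(40 + 96)/(10 + 96) = -15/(106/136) = -15/((1/136)*106) = -15/53/68 = -15*68/53 = -1020/53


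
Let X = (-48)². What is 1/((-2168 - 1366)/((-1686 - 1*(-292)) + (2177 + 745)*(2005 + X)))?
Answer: -6294752/1767 ≈ -3562.4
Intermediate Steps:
X = 2304
1/((-2168 - 1366)/((-1686 - 1*(-292)) + (2177 + 745)*(2005 + X))) = 1/((-2168 - 1366)/((-1686 - 1*(-292)) + (2177 + 745)*(2005 + 2304))) = 1/(-3534/((-1686 + 292) + 2922*4309)) = 1/(-3534/(-1394 + 12590898)) = 1/(-3534/12589504) = 1/(-3534*1/12589504) = 1/(-1767/6294752) = -6294752/1767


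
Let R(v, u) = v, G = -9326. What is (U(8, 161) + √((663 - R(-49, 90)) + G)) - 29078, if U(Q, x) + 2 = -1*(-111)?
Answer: -28969 + I*√8614 ≈ -28969.0 + 92.812*I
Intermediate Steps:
U(Q, x) = 109 (U(Q, x) = -2 - 1*(-111) = -2 + 111 = 109)
(U(8, 161) + √((663 - R(-49, 90)) + G)) - 29078 = (109 + √((663 - 1*(-49)) - 9326)) - 29078 = (109 + √((663 + 49) - 9326)) - 29078 = (109 + √(712 - 9326)) - 29078 = (109 + √(-8614)) - 29078 = (109 + I*√8614) - 29078 = -28969 + I*√8614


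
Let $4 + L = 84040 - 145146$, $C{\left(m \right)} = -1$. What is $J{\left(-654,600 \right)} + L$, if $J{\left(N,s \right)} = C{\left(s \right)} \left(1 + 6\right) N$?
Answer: $-56532$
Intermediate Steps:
$J{\left(N,s \right)} = - 7 N$ ($J{\left(N,s \right)} = - (1 + 6) N = \left(-1\right) 7 N = - 7 N$)
$L = -61110$ ($L = -4 + \left(84040 - 145146\right) = -4 - 61106 = -61110$)
$J{\left(-654,600 \right)} + L = \left(-7\right) \left(-654\right) - 61110 = 4578 - 61110 = -56532$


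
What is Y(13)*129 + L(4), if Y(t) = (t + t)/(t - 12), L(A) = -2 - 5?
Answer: 3347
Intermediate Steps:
L(A) = -7
Y(t) = 2*t/(-12 + t) (Y(t) = (2*t)/(-12 + t) = 2*t/(-12 + t))
Y(13)*129 + L(4) = (2*13/(-12 + 13))*129 - 7 = (2*13/1)*129 - 7 = (2*13*1)*129 - 7 = 26*129 - 7 = 3354 - 7 = 3347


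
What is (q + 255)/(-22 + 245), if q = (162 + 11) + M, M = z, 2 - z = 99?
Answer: 331/223 ≈ 1.4843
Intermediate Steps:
z = -97 (z = 2 - 1*99 = 2 - 99 = -97)
M = -97
q = 76 (q = (162 + 11) - 97 = 173 - 97 = 76)
(q + 255)/(-22 + 245) = (76 + 255)/(-22 + 245) = 331/223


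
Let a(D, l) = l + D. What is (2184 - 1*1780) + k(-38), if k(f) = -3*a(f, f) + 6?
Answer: 638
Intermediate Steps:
a(D, l) = D + l
k(f) = 6 - 6*f (k(f) = -3*(f + f) + 6 = -6*f + 6 = 6 - 6*f)
(2184 - 1*1780) + k(-38) = (2184 - 1*1780) + (6 - 6*(-38)) = (2184 - 1780) + (6 + 228) = 404 + 234 = 638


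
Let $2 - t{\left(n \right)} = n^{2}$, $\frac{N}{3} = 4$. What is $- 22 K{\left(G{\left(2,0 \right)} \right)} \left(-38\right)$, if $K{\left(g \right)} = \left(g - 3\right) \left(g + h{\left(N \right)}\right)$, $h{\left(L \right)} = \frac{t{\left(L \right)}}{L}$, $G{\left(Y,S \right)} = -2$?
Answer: $\frac{173470}{3} \approx 57823.0$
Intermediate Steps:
$N = 12$ ($N = 3 \cdot 4 = 12$)
$t{\left(n \right)} = 2 - n^{2}$
$h{\left(L \right)} = \frac{2 - L^{2}}{L}$
$K{\left(g \right)} = \left(-3 + g\right) \left(- \frac{71}{6} + g\right)$ ($K{\left(g \right)} = \left(g - 3\right) \left(g + \left(\left(-1\right) 12 + \frac{2}{12}\right)\right) = \left(-3 + g\right) \left(g + \left(-12 + 2 \cdot \frac{1}{12}\right)\right) = \left(-3 + g\right) \left(g + \left(-12 + \frac{1}{6}\right)\right) = \left(-3 + g\right) \left(g - \frac{71}{6}\right) = \left(-3 + g\right) \left(- \frac{71}{6} + g\right)$)
$- 22 K{\left(G{\left(2,0 \right)} \right)} \left(-38\right) = - 22 \left(\frac{71}{2} + \left(-2\right)^{2} - - \frac{89}{3}\right) \left(-38\right) = - 22 \left(\frac{71}{2} + 4 + \frac{89}{3}\right) \left(-38\right) = \left(-22\right) \frac{415}{6} \left(-38\right) = \left(- \frac{4565}{3}\right) \left(-38\right) = \frac{173470}{3}$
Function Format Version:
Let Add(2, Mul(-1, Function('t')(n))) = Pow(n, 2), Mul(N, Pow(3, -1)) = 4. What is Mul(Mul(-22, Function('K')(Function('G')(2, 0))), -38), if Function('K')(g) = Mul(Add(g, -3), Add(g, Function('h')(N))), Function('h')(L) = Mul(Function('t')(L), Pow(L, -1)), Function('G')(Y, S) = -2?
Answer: Rational(173470, 3) ≈ 57823.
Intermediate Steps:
N = 12 (N = Mul(3, 4) = 12)
Function('t')(n) = Add(2, Mul(-1, Pow(n, 2)))
Function('h')(L) = Mul(Pow(L, -1), Add(2, Mul(-1, Pow(L, 2)))) (Function('h')(L) = Mul(Add(2, Mul(-1, Pow(L, 2))), Pow(L, -1)) = Mul(Pow(L, -1), Add(2, Mul(-1, Pow(L, 2)))))
Function('K')(g) = Mul(Add(-3, g), Add(Rational(-71, 6), g)) (Function('K')(g) = Mul(Add(g, -3), Add(g, Add(Mul(-1, 12), Mul(2, Pow(12, -1))))) = Mul(Add(-3, g), Add(g, Add(-12, Mul(2, Rational(1, 12))))) = Mul(Add(-3, g), Add(g, Add(-12, Rational(1, 6)))) = Mul(Add(-3, g), Add(g, Rational(-71, 6))) = Mul(Add(-3, g), Add(Rational(-71, 6), g)))
Mul(Mul(-22, Function('K')(Function('G')(2, 0))), -38) = Mul(Mul(-22, Add(Rational(71, 2), Pow(-2, 2), Mul(Rational(-89, 6), -2))), -38) = Mul(Mul(-22, Add(Rational(71, 2), 4, Rational(89, 3))), -38) = Mul(Mul(-22, Rational(415, 6)), -38) = Mul(Rational(-4565, 3), -38) = Rational(173470, 3)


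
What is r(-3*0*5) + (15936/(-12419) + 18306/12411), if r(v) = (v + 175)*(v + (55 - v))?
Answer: 164839119127/17125801 ≈ 9625.2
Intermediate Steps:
r(v) = 9625 + 55*v (r(v) = (175 + v)*55 = 9625 + 55*v)
r(-3*0*5) + (15936/(-12419) + 18306/12411) = (9625 + 55*(-3*0*5)) + (15936/(-12419) + 18306/12411) = (9625 + 55*(0*5)) + (15936*(-1/12419) + 18306*(1/12411)) = (9625 + 55*0) + (-15936/12419 + 2034/1379) = (9625 + 0) + 3284502/17125801 = 9625 + 3284502/17125801 = 164839119127/17125801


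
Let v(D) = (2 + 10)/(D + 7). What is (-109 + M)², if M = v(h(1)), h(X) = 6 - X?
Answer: 11664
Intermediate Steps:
v(D) = 12/(7 + D)
M = 1 (M = 12/(7 + (6 - 1*1)) = 12/(7 + (6 - 1)) = 12/(7 + 5) = 12/12 = 12*(1/12) = 1)
(-109 + M)² = (-109 + 1)² = (-108)² = 11664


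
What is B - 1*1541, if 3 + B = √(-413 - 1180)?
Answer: -1544 + 3*I*√177 ≈ -1544.0 + 39.912*I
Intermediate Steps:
B = -3 + 3*I*√177 (B = -3 + √(-413 - 1180) = -3 + √(-1593) = -3 + 3*I*√177 ≈ -3.0 + 39.912*I)
B - 1*1541 = (-3 + 3*I*√177) - 1*1541 = (-3 + 3*I*√177) - 1541 = -1544 + 3*I*√177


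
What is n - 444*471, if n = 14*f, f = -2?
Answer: -209152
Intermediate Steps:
n = -28 (n = 14*(-2) = -28)
n - 444*471 = -28 - 444*471 = -28 - 209124 = -209152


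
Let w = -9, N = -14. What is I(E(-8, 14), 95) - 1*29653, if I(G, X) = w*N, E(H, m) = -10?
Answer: -29527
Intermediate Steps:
I(G, X) = 126 (I(G, X) = -9*(-14) = 126)
I(E(-8, 14), 95) - 1*29653 = 126 - 1*29653 = 126 - 29653 = -29527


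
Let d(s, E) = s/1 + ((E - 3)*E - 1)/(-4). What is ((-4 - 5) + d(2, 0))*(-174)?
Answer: 2349/2 ≈ 1174.5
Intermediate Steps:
d(s, E) = ¼ + s - E*(-3 + E)/4 (d(s, E) = s*1 + ((-3 + E)*E - 1)*(-¼) = s + (E*(-3 + E) - 1)*(-¼) = s + (-1 + E*(-3 + E))*(-¼) = s + (¼ - E*(-3 + E)/4) = ¼ + s - E*(-3 + E)/4)
((-4 - 5) + d(2, 0))*(-174) = ((-4 - 5) + (¼ + 2 - ¼*0² + (¾)*0))*(-174) = (-9 + (¼ + 2 - ¼*0 + 0))*(-174) = (-9 + (¼ + 2 + 0 + 0))*(-174) = (-9 + 9/4)*(-174) = -27/4*(-174) = 2349/2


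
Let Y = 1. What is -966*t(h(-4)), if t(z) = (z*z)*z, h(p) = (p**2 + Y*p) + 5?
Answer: -4745958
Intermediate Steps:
h(p) = 5 + p + p**2 (h(p) = (p**2 + 1*p) + 5 = (p**2 + p) + 5 = (p + p**2) + 5 = 5 + p + p**2)
t(z) = z**3 (t(z) = z**2*z = z**3)
-966*t(h(-4)) = -966*(5 - 4 + (-4)**2)**3 = -966*(5 - 4 + 16)**3 = -966*17**3 = -966*4913 = -4745958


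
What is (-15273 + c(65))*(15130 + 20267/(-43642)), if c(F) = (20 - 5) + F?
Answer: -10031682551249/43642 ≈ -2.2986e+8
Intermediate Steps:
c(F) = 15 + F
(-15273 + c(65))*(15130 + 20267/(-43642)) = (-15273 + (15 + 65))*(15130 + 20267/(-43642)) = (-15273 + 80)*(15130 + 20267*(-1/43642)) = -15193*(15130 - 20267/43642) = -15193*660283193/43642 = -10031682551249/43642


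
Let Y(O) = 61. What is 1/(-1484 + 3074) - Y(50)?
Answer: -96989/1590 ≈ -60.999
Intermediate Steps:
1/(-1484 + 3074) - Y(50) = 1/(-1484 + 3074) - 1*61 = 1/1590 - 61 = -96989/1590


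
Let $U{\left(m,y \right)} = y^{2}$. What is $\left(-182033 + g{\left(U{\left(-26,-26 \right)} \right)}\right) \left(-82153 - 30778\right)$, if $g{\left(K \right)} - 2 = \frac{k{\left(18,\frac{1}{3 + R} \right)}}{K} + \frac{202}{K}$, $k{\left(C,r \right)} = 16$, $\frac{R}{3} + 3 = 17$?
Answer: $\frac{534479567503}{26} \approx 2.0557 \cdot 10^{10}$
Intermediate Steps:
$R = 42$ ($R = -9 + 3 \cdot 17 = -9 + 51 = 42$)
$g{\left(K \right)} = 2 + \frac{218}{K}$ ($g{\left(K \right)} = 2 + \left(\frac{16}{K} + \frac{202}{K}\right) = 2 + \frac{218}{K}$)
$\left(-182033 + g{\left(U{\left(-26,-26 \right)} \right)}\right) \left(-82153 - 30778\right) = \left(-182033 + \left(2 + \frac{218}{\left(-26\right)^{2}}\right)\right) \left(-82153 - 30778\right) = \left(-182033 + \left(2 + \frac{218}{676}\right)\right) \left(-82153 + \left(-223898 + 193120\right)\right) = \left(-182033 + \left(2 + 218 \cdot \frac{1}{676}\right)\right) \left(-82153 - 30778\right) = \left(-182033 + \left(2 + \frac{109}{338}\right)\right) \left(-112931\right) = \left(-182033 + \frac{785}{338}\right) \left(-112931\right) = \left(- \frac{61526369}{338}\right) \left(-112931\right) = \frac{534479567503}{26}$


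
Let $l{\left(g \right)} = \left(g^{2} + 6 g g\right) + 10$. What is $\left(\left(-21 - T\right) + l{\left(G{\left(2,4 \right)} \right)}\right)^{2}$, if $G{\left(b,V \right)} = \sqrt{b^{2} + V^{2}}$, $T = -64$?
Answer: $37249$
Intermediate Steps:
$G{\left(b,V \right)} = \sqrt{V^{2} + b^{2}}$
$l{\left(g \right)} = 10 + 7 g^{2}$ ($l{\left(g \right)} = \left(g^{2} + 6 g^{2}\right) + 10 = 7 g^{2} + 10 = 10 + 7 g^{2}$)
$\left(\left(-21 - T\right) + l{\left(G{\left(2,4 \right)} \right)}\right)^{2} = \left(\left(-21 - -64\right) + \left(10 + 7 \left(\sqrt{4^{2} + 2^{2}}\right)^{2}\right)\right)^{2} = \left(\left(-21 + 64\right) + \left(10 + 7 \left(\sqrt{16 + 4}\right)^{2}\right)\right)^{2} = \left(43 + \left(10 + 7 \left(\sqrt{20}\right)^{2}\right)\right)^{2} = \left(43 + \left(10 + 7 \left(2 \sqrt{5}\right)^{2}\right)\right)^{2} = \left(43 + \left(10 + 7 \cdot 20\right)\right)^{2} = \left(43 + \left(10 + 140\right)\right)^{2} = \left(43 + 150\right)^{2} = 193^{2} = 37249$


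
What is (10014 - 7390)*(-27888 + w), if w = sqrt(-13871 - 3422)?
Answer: -73178112 + 2624*I*sqrt(17293) ≈ -7.3178e+7 + 3.4506e+5*I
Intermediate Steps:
w = I*sqrt(17293) (w = sqrt(-17293) = I*sqrt(17293) ≈ 131.5*I)
(10014 - 7390)*(-27888 + w) = (10014 - 7390)*(-27888 + I*sqrt(17293)) = 2624*(-27888 + I*sqrt(17293)) = -73178112 + 2624*I*sqrt(17293)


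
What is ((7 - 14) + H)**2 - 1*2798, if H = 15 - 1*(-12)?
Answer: -2398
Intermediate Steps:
H = 27 (H = 15 + 12 = 27)
((7 - 14) + H)**2 - 1*2798 = ((7 - 14) + 27)**2 - 1*2798 = (-7 + 27)**2 - 2798 = 20**2 - 2798 = 400 - 2798 = -2398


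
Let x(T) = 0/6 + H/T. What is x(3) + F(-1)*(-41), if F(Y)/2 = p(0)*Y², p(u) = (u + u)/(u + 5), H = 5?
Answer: 5/3 ≈ 1.6667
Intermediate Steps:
x(T) = 5/T (x(T) = 0/6 + 5/T = 0*(⅙) + 5/T = 0 + 5/T = 5/T)
p(u) = 2*u/(5 + u) (p(u) = (2*u)/(5 + u) = 2*u/(5 + u))
F(Y) = 0 (F(Y) = 2*((2*0/(5 + 0))*Y²) = 2*((2*0/5)*Y²) = 2*((2*0*(⅕))*Y²) = 2*(0*Y²) = 2*0 = 0)
x(3) + F(-1)*(-41) = 5/3 + 0*(-41) = 5*(⅓) + 0 = 5/3 + 0 = 5/3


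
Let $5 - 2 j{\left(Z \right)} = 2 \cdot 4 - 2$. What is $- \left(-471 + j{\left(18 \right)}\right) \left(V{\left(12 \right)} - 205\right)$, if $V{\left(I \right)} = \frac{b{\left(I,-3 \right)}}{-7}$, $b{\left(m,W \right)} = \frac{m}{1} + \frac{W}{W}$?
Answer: $- \frac{682732}{7} \approx -97533.0$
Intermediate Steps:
$b{\left(m,W \right)} = 1 + m$ ($b{\left(m,W \right)} = m 1 + 1 = m + 1 = 1 + m$)
$V{\left(I \right)} = - \frac{1}{7} - \frac{I}{7}$ ($V{\left(I \right)} = \frac{1 + I}{-7} = \left(1 + I\right) \left(- \frac{1}{7}\right) = - \frac{1}{7} - \frac{I}{7}$)
$j{\left(Z \right)} = - \frac{1}{2}$ ($j{\left(Z \right)} = \frac{5}{2} - \frac{2 \cdot 4 - 2}{2} = \frac{5}{2} - \frac{8 - 2}{2} = \frac{5}{2} - 3 = - \frac{1}{2}$)
$- \left(-471 + j{\left(18 \right)}\right) \left(V{\left(12 \right)} - 205\right) = - \left(-471 - \frac{1}{2}\right) \left(\left(- \frac{1}{7} - \frac{12}{7}\right) - 205\right) = - \frac{\left(-943\right) \left(\left(- \frac{1}{7} - \frac{12}{7}\right) - 205\right)}{2} = - \frac{\left(-943\right) \left(- \frac{13}{7} - 205\right)}{2} = - \frac{\left(-943\right) \left(-1448\right)}{2 \cdot 7} = \left(-1\right) \frac{682732}{7} = - \frac{682732}{7}$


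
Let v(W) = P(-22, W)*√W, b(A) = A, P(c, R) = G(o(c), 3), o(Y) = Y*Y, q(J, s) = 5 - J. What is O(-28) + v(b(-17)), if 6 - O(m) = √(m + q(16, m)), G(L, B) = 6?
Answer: 6 - I*√39 + 6*I*√17 ≈ 6.0 + 18.494*I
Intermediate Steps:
o(Y) = Y²
P(c, R) = 6
O(m) = 6 - √(-11 + m) (O(m) = 6 - √(m + (5 - 1*16)) = 6 - √(m + (5 - 16)) = 6 - √(m - 11) = 6 - √(-11 + m))
v(W) = 6*√W
O(-28) + v(b(-17)) = (6 - √(-11 - 28)) + 6*√(-17) = (6 - √(-39)) + 6*(I*√17) = (6 - I*√39) + 6*I*√17 = 6 - I*√39 + 6*I*√17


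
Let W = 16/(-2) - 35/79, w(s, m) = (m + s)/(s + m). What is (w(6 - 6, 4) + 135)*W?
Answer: -90712/79 ≈ -1148.3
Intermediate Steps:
w(s, m) = 1 (w(s, m) = (m + s)/(m + s) = 1)
W = -667/79 (W = 16*(-1/2) - 35*1/79 = -8 - 35/79 = -667/79 ≈ -8.4430)
(w(6 - 6, 4) + 135)*W = (1 + 135)*(-667/79) = 136*(-667/79) = -90712/79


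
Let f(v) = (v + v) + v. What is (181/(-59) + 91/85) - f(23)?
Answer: -356051/5015 ≈ -70.997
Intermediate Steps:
f(v) = 3*v (f(v) = 2*v + v = 3*v)
(181/(-59) + 91/85) - f(23) = (181/(-59) + 91/85) - 3*23 = (181*(-1/59) + 91*(1/85)) - 1*69 = (-181/59 + 91/85) - 69 = -10016/5015 - 69 = -356051/5015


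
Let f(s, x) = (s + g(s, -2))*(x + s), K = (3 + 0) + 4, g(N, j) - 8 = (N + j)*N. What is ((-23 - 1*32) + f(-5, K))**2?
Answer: 441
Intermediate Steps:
g(N, j) = 8 + N*(N + j) (g(N, j) = 8 + (N + j)*N = 8 + N*(N + j))
K = 7 (K = 3 + 4 = 7)
f(s, x) = (s + x)*(8 + s**2 - s) (f(s, x) = (s + (8 + s**2 + s*(-2)))*(x + s) = (s + (8 + s**2 - 2*s))*(s + x) = (8 + s**2 - s)*(s + x) = (s + x)*(8 + s**2 - s))
((-23 - 1*32) + f(-5, K))**2 = ((-23 - 1*32) + ((-5)**3 - 1*(-5)**2 + 8*(-5) + 8*7 + 7*(-5)**2 - 1*(-5)*7))**2 = ((-23 - 32) + (-125 - 1*25 - 40 + 56 + 7*25 + 35))**2 = (-55 + (-125 - 25 - 40 + 56 + 175 + 35))**2 = (-55 + 76)**2 = 21**2 = 441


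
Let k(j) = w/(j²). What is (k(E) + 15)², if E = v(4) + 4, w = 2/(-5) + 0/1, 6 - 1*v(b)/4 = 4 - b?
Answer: 864301201/3841600 ≈ 224.98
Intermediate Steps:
v(b) = 8 + 4*b (v(b) = 24 - 4*(4 - b) = 24 + (-16 + 4*b) = 8 + 4*b)
w = -⅖ (w = 2*(-⅕) + 0*1 = -⅖ + 0 = -⅖ ≈ -0.40000)
E = 28 (E = (8 + 4*4) + 4 = (8 + 16) + 4 = 24 + 4 = 28)
k(j) = -2/(5*j²)
(k(E) + 15)² = (-⅖/28² + 15)² = (-⅖*1/784 + 15)² = (-1/1960 + 15)² = (29399/1960)² = 864301201/3841600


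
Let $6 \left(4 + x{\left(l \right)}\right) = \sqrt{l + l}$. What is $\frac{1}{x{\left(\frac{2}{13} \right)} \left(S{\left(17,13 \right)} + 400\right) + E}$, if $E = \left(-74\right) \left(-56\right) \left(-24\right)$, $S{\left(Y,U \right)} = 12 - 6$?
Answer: $- \frac{422370}{42693153713} - \frac{87 \sqrt{13}}{85386307426} \approx -9.8968 \cdot 10^{-6}$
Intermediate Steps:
$x{\left(l \right)} = -4 + \frac{\sqrt{2} \sqrt{l}}{6}$ ($x{\left(l \right)} = -4 + \frac{\sqrt{l + l}}{6} = -4 + \frac{\sqrt{2 l}}{6} = -4 + \frac{\sqrt{2} \sqrt{l}}{6}$)
$S{\left(Y,U \right)} = 6$ ($S{\left(Y,U \right)} = 12 - 6 = 6$)
$E = -99456$ ($E = 4144 \left(-24\right) = -99456$)
$\frac{1}{x{\left(\frac{2}{13} \right)} \left(S{\left(17,13 \right)} + 400\right) + E} = \frac{1}{\left(-4 + \frac{\sqrt{2} \sqrt{\frac{2}{13}}}{6}\right) \left(6 + 400\right) - 99456} = \frac{1}{\left(-4 + \frac{\sqrt{2} \sqrt{2 \cdot \frac{1}{13}}}{6}\right) 406 - 99456} = \frac{1}{\left(-4 + \frac{\sqrt{2} \sqrt{\frac{2}{13}}}{6}\right) 406 - 99456} = \frac{1}{\left(-4 + \frac{\sqrt{2} \frac{\sqrt{26}}{13}}{6}\right) 406 - 99456} = \frac{1}{\left(-4 + \frac{\sqrt{13}}{39}\right) 406 - 99456} = \frac{1}{\left(-1624 + \frac{406 \sqrt{13}}{39}\right) - 99456} = \frac{1}{-101080 + \frac{406 \sqrt{13}}{39}}$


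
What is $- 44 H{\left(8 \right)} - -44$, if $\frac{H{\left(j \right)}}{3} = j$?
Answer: $-1012$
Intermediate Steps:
$H{\left(j \right)} = 3 j$
$- 44 H{\left(8 \right)} - -44 = - 44 \cdot 3 \cdot 8 - -44 = \left(-44\right) 24 + 44 = -1056 + 44 = -1012$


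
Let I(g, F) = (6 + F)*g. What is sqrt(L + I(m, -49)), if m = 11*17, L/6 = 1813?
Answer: sqrt(2837) ≈ 53.263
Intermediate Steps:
L = 10878 (L = 6*1813 = 10878)
m = 187
I(g, F) = g*(6 + F)
sqrt(L + I(m, -49)) = sqrt(10878 + 187*(6 - 49)) = sqrt(10878 + 187*(-43)) = sqrt(10878 - 8041) = sqrt(2837)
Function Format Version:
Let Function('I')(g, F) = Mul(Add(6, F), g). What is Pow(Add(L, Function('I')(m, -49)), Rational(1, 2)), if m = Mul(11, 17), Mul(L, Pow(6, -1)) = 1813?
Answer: Pow(2837, Rational(1, 2)) ≈ 53.263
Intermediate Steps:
L = 10878 (L = Mul(6, 1813) = 10878)
m = 187
Function('I')(g, F) = Mul(g, Add(6, F))
Pow(Add(L, Function('I')(m, -49)), Rational(1, 2)) = Pow(Add(10878, Mul(187, Add(6, -49))), Rational(1, 2)) = Pow(Add(10878, Mul(187, -43)), Rational(1, 2)) = Pow(Add(10878, -8041), Rational(1, 2)) = Pow(2837, Rational(1, 2))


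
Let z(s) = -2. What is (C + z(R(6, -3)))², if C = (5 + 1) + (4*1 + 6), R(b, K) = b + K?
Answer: 196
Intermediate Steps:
R(b, K) = K + b
C = 16 (C = 6 + (4 + 6) = 6 + 10 = 16)
(C + z(R(6, -3)))² = (16 - 2)² = 14² = 196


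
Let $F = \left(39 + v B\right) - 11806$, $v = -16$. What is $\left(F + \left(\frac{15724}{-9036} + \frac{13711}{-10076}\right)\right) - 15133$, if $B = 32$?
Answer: $- \frac{624013863713}{22761684} \approx -27415.0$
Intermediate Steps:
$F = -12279$ ($F = \left(39 - 512\right) - 11806 = -473 - 11806 = -12279$)
$\left(F + \left(\frac{15724}{-9036} + \frac{13711}{-10076}\right)\right) - 15133 = \left(-12279 + \left(\frac{15724}{-9036} + \frac{13711}{-10076}\right)\right) - 15133 = \left(-12279 + \left(15724 \left(- \frac{1}{9036}\right) + 13711 \left(- \frac{1}{10076}\right)\right)\right) - 15133 = \left(-12279 - \frac{70581905}{22761684}\right) - 15133 = - \frac{279561299741}{22761684} - 15133 = - \frac{624013863713}{22761684}$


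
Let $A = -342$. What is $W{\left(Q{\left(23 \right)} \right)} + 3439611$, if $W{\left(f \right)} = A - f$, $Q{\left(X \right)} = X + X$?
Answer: $3439223$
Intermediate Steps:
$Q{\left(X \right)} = 2 X$
$W{\left(f \right)} = -342 - f$
$W{\left(Q{\left(23 \right)} \right)} + 3439611 = \left(-342 - 2 \cdot 23\right) + 3439611 = \left(-342 - 46\right) + 3439611 = -388 + 3439611 = 3439223$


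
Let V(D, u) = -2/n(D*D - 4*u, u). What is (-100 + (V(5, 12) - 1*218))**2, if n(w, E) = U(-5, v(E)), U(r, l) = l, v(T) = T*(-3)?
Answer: 32752729/324 ≈ 1.0109e+5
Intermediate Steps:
v(T) = -3*T
n(w, E) = -3*E
V(D, u) = 2/(3*u) (V(D, u) = -2*(-1/(3*u)) = -(-2)/(3*u) = 2/(3*u))
(-100 + (V(5, 12) - 1*218))**2 = (-100 + ((2/3)/12 - 1*218))**2 = (-100 + ((2/3)*(1/12) - 218))**2 = (-100 + (1/18 - 218))**2 = (-100 - 3923/18)**2 = (-5723/18)**2 = 32752729/324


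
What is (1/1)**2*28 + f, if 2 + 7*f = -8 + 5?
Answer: 191/7 ≈ 27.286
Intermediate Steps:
f = -5/7 (f = -2/7 + (-8 + 5)/7 = -2/7 + (1/7)*(-3) = -2/7 - 3/7 = -5/7 ≈ -0.71429)
(1/1)**2*28 + f = (1/1)**2*28 - 5/7 = (1*1)**2*28 - 5/7 = 1**2*28 - 5/7 = 1*28 - 5/7 = 28 - 5/7 = 191/7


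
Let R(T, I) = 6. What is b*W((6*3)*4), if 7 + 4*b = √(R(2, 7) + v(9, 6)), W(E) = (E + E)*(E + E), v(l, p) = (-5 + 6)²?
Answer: -36288 + 5184*√7 ≈ -22572.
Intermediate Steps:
v(l, p) = 1 (v(l, p) = 1² = 1)
W(E) = 4*E² (W(E) = (2*E)*(2*E) = 4*E²)
b = -7/4 + √7/4 (b = -7/4 + √(6 + 1)/4 = -7/4 + √7/4 ≈ -1.0886)
b*W((6*3)*4) = (-7/4 + √7/4)*(4*((6*3)*4)²) = (-7/4 + √7/4)*(4*(18*4)²) = (-7/4 + √7/4)*(4*72²) = (-7/4 + √7/4)*(4*5184) = (-7/4 + √7/4)*20736 = -36288 + 5184*√7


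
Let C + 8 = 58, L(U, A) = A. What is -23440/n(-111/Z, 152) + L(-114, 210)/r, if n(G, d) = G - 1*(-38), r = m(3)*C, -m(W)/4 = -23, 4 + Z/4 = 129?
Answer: -5390803331/8688940 ≈ -620.42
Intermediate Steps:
Z = 500 (Z = -16 + 4*129 = -16 + 516 = 500)
C = 50 (C = -8 + 58 = 50)
m(W) = 92 (m(W) = -4*(-23) = 92)
r = 4600 (r = 92*50 = 4600)
n(G, d) = 38 + G (n(G, d) = G + 38 = 38 + G)
-23440/n(-111/Z, 152) + L(-114, 210)/r = -23440/(38 - 111/500) + 210/4600 = -23440/(38 - 111*1/500) + 210*(1/4600) = -23440/(38 - 111/500) + 21/460 = -23440/18889/500 + 21/460 = -23440*500/18889 + 21/460 = -11720000/18889 + 21/460 = -5390803331/8688940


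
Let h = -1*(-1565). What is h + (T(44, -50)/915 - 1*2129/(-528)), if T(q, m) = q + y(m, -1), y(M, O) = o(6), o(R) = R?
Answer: 50537149/32208 ≈ 1569.1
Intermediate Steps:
h = 1565
y(M, O) = 6
T(q, m) = 6 + q (T(q, m) = q + 6 = 6 + q)
h + (T(44, -50)/915 - 1*2129/(-528)) = 1565 + ((6 + 44)/915 - 1*2129/(-528)) = 1565 + (50*(1/915) - 2129*(-1/528)) = 1565 + (10/183 + 2129/528) = 1565 + 131629/32208 = 50537149/32208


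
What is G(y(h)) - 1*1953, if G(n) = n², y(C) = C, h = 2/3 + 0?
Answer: -17573/9 ≈ -1952.6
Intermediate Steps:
h = ⅔ (h = 2*(⅓) + 0 = ⅔ + 0 = ⅔ ≈ 0.66667)
G(y(h)) - 1*1953 = (⅔)² - 1*1953 = 4/9 - 1953 = -17573/9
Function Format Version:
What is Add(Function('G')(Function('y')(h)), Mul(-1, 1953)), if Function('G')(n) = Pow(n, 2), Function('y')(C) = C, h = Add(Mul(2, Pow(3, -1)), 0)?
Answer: Rational(-17573, 9) ≈ -1952.6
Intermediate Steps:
h = Rational(2, 3) (h = Add(Mul(2, Rational(1, 3)), 0) = Add(Rational(2, 3), 0) = Rational(2, 3) ≈ 0.66667)
Add(Function('G')(Function('y')(h)), Mul(-1, 1953)) = Add(Pow(Rational(2, 3), 2), Mul(-1, 1953)) = Add(Rational(4, 9), -1953) = Rational(-17573, 9)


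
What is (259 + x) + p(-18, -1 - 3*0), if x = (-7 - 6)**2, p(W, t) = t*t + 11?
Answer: 440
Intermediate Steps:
p(W, t) = 11 + t**2 (p(W, t) = t**2 + 11 = 11 + t**2)
x = 169 (x = (-13)**2 = 169)
(259 + x) + p(-18, -1 - 3*0) = (259 + 169) + (11 + (-1 - 3*0)**2) = 428 + (11 + (-1 + 0)**2) = 428 + (11 + (-1)**2) = 428 + (11 + 1) = 428 + 12 = 440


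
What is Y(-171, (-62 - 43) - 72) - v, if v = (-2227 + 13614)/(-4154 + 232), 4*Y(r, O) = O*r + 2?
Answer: 59380283/7844 ≈ 7570.2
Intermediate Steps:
Y(r, O) = ½ + O*r/4 (Y(r, O) = (O*r + 2)/4 = (2 + O*r)/4 = ½ + O*r/4)
v = -11387/3922 (v = 11387/(-3922) = 11387*(-1/3922) = -11387/3922 ≈ -2.9034)
Y(-171, (-62 - 43) - 72) - v = (½ + (¼)*((-62 - 43) - 72)*(-171)) - 1*(-11387/3922) = (½ + (¼)*(-105 - 72)*(-171)) + 11387/3922 = (½ + (¼)*(-177)*(-171)) + 11387/3922 = (½ + 30267/4) + 11387/3922 = 30269/4 + 11387/3922 = 59380283/7844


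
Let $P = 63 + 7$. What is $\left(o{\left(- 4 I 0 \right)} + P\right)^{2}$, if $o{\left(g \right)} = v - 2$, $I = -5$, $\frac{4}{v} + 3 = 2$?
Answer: $4096$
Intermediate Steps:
$v = -4$ ($v = \frac{4}{-3 + 2} = \frac{4}{-1} = 4 \left(-1\right) = -4$)
$P = 70$
$o{\left(g \right)} = -6$ ($o{\left(g \right)} = -4 - 2 = -6$)
$\left(o{\left(- 4 I 0 \right)} + P\right)^{2} = \left(-6 + 70\right)^{2} = 64^{2} = 4096$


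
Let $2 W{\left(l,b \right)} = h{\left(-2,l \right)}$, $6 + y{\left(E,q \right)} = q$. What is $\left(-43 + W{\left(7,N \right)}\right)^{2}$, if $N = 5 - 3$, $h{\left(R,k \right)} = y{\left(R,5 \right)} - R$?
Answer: $\frac{7225}{4} \approx 1806.3$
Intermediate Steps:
$y{\left(E,q \right)} = -6 + q$
$h{\left(R,k \right)} = -1 - R$ ($h{\left(R,k \right)} = \left(-6 + 5\right) - R = -1 - R$)
$N = 2$ ($N = 5 - 3 = 2$)
$W{\left(l,b \right)} = \frac{1}{2}$ ($W{\left(l,b \right)} = \frac{-1 - -2}{2} = \frac{-1 + 2}{2} = \frac{1}{2} \cdot 1 = \frac{1}{2}$)
$\left(-43 + W{\left(7,N \right)}\right)^{2} = \left(-43 + \frac{1}{2}\right)^{2} = \left(- \frac{85}{2}\right)^{2} = \frac{7225}{4}$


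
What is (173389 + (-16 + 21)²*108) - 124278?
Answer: 51811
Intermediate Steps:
(173389 + (-16 + 21)²*108) - 124278 = (173389 + 5²*108) - 124278 = (173389 + 25*108) - 124278 = (173389 + 2700) - 124278 = 176089 - 124278 = 51811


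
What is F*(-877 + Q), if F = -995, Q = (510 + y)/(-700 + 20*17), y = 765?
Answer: 21027335/24 ≈ 8.7614e+5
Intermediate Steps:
Q = -85/24 (Q = (510 + 765)/(-700 + 20*17) = 1275/(-700 + 340) = 1275/(-360) = 1275*(-1/360) = -85/24 ≈ -3.5417)
F*(-877 + Q) = -995*(-877 - 85/24) = -995*(-21133/24) = 21027335/24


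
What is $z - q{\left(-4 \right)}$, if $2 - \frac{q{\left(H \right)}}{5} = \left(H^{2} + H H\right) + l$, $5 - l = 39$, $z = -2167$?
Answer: $-2187$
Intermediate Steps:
$l = -34$ ($l = 5 - 39 = -34$)
$q{\left(H \right)} = 180 - 10 H^{2}$ ($q{\left(H \right)} = 10 - 5 \left(\left(H^{2} + H H\right) - 34\right) = 10 - 5 \left(\left(H^{2} + H^{2}\right) - 34\right) = 10 - 5 \left(2 H^{2} - 34\right) = 10 - 5 \left(-34 + 2 H^{2}\right) = 10 - \left(-170 + 10 H^{2}\right) = 180 - 10 H^{2}$)
$z - q{\left(-4 \right)} = -2167 - \left(180 - 10 \left(-4\right)^{2}\right) = -2167 - \left(180 - 160\right) = -2167 - 20 = -2187$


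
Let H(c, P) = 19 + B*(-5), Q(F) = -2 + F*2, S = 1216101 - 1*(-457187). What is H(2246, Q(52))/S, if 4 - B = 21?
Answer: 13/209161 ≈ 6.2153e-5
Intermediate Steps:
B = -17 (B = 4 - 1*21 = 4 - 21 = -17)
S = 1673288 (S = 1216101 + 457187 = 1673288)
Q(F) = -2 + 2*F
H(c, P) = 104 (H(c, P) = 19 - 17*(-5) = 19 + 85 = 104)
H(2246, Q(52))/S = 104/1673288 = 104*(1/1673288) = 13/209161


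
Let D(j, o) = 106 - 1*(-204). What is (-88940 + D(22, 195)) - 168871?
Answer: -257501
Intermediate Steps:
D(j, o) = 310 (D(j, o) = 106 + 204 = 310)
(-88940 + D(22, 195)) - 168871 = (-88940 + 310) - 168871 = -88630 - 168871 = -257501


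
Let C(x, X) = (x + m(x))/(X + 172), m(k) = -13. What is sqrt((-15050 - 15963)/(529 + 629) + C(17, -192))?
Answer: I*sqrt(904531170)/5790 ≈ 5.1944*I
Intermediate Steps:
C(x, X) = (-13 + x)/(172 + X) (C(x, X) = (x - 13)/(X + 172) = (-13 + x)/(172 + X))
sqrt((-15050 - 15963)/(529 + 629) + C(17, -192)) = sqrt((-15050 - 15963)/(529 + 629) + (-13 + 17)/(172 - 192)) = sqrt(-31013/1158 + 4/(-20)) = sqrt(-31013*1/1158 - 1/20*4) = sqrt(-31013/1158 - 1/5) = sqrt(-156223/5790) = I*sqrt(904531170)/5790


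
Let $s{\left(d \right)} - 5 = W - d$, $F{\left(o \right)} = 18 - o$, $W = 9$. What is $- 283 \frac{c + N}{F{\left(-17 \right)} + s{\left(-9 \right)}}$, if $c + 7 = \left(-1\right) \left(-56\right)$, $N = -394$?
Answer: $\frac{97635}{58} \approx 1683.4$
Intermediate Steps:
$c = 49$ ($c = -7 - -56 = -7 + 56 = 49$)
$s{\left(d \right)} = 14 - d$ ($s{\left(d \right)} = 5 - \left(-9 + d\right) = 14 - d$)
$- 283 \frac{c + N}{F{\left(-17 \right)} + s{\left(-9 \right)}} = - 283 \frac{49 - 394}{\left(18 - -17\right) + \left(14 - -9\right)} = - 283 \left(- \frac{345}{\left(18 + 17\right) + \left(14 + 9\right)}\right) = - 283 \left(- \frac{345}{35 + 23}\right) = - 283 \left(- \frac{345}{58}\right) = - 283 \left(\left(-345\right) \frac{1}{58}\right) = \left(-283\right) \left(- \frac{345}{58}\right) = \frac{97635}{58}$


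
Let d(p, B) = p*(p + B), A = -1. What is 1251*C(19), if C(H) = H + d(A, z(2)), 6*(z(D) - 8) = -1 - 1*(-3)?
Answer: 14595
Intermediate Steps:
z(D) = 25/3 (z(D) = 8 + (-1 - 1*(-3))/6 = 8 + (-1 + 3)/6 = 8 + (⅙)*2 = 8 + ⅓ = 25/3)
d(p, B) = p*(B + p)
C(H) = -22/3 + H (C(H) = H - (25/3 - 1) = H - 1*22/3 = H - 22/3 = -22/3 + H)
1251*C(19) = 1251*(-22/3 + 19) = 1251*(35/3) = 14595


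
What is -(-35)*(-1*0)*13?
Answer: 0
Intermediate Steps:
-(-35)*(-1*0)*13 = -(-35)*0*13 = -5*0*13 = 0*13 = 0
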